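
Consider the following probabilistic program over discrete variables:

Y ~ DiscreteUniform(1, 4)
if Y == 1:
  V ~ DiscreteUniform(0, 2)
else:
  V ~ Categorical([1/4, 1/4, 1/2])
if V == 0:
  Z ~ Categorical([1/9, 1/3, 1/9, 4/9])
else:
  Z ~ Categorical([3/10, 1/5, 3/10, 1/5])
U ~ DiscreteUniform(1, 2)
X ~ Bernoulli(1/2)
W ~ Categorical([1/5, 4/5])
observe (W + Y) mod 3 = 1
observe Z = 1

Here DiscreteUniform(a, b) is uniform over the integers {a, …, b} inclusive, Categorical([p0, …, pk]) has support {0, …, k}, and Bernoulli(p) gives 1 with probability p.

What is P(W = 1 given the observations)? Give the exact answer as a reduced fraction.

Enumerate traces; 36 have nonzero weight after conditioning:
  (Y=1, V=0, Z=1, U=1, X=0, W=0) weight 1/720
  (Y=1, V=0, Z=1, U=1, X=1, W=0) weight 1/720
  (Y=1, V=0, Z=1, U=2, X=0, W=0) weight 1/720
  (Y=1, V=0, Z=1, U=2, X=1, W=0) weight 1/720
  (Y=1, V=1, Z=1, U=1, X=0, W=0) weight 1/1200
  (Y=1, V=1, Z=1, U=1, X=1, W=0) weight 1/1200
  (Y=1, V=1, Z=1, U=2, X=0, W=0) weight 1/1200
  (Y=1, V=1, Z=1, U=2, X=1, W=0) weight 1/1200
  (Y=3, V=0, Z=1, U=1, X=0, W=1) weight 1/240
  … 27 more
Group by W:
  weight(W=0) = 43/1800
  weight(W=1) = 7/150
Total weight = 43/1800 + 7/150 = 127/1800
P(W=0 | obs) = 43/1800 / 127/1800 = 43/127
P(W=1 | obs) = 7/150 / 127/1800 = 84/127

P(W = 1 | obs) = 84/127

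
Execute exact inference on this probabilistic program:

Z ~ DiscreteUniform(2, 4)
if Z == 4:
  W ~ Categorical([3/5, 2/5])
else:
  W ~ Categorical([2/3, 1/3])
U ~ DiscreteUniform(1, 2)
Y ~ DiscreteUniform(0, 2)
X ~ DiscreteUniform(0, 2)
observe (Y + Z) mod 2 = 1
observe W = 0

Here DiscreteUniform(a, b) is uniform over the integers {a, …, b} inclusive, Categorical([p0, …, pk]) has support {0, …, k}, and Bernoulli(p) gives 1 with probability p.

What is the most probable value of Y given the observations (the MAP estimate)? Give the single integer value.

argmax_v P(Y = v | obs) = 1

Enumerate traces; 24 have nonzero weight after conditioning:
  (Z=2, W=0, U=1, Y=1, X=0) weight 1/81
  (Z=2, W=0, U=1, Y=1, X=1) weight 1/81
  (Z=2, W=0, U=1, Y=1, X=2) weight 1/81
  (Z=2, W=0, U=2, Y=1, X=0) weight 1/81
  (Z=2, W=0, U=2, Y=1, X=1) weight 1/81
  (Z=2, W=0, U=2, Y=1, X=2) weight 1/81
  (Z=3, W=0, U=1, Y=0, X=0) weight 1/81
  (Z=3, W=0, U=1, Y=0, X=1) weight 1/81
  (Z=3, W=0, U=1, Y=2, X=0) weight 1/81
  … 15 more
Group by Y:
  weight(Y=0) = 2/27
  weight(Y=1) = 19/135
  weight(Y=2) = 2/27
Total weight = 2/27 + 19/135 + 2/27 = 13/45
P(Y=0 | obs) = 2/27 / 13/45 = 10/39
P(Y=1 | obs) = 19/135 / 13/45 = 19/39
P(Y=2 | obs) = 2/27 / 13/45 = 10/39
argmax = 1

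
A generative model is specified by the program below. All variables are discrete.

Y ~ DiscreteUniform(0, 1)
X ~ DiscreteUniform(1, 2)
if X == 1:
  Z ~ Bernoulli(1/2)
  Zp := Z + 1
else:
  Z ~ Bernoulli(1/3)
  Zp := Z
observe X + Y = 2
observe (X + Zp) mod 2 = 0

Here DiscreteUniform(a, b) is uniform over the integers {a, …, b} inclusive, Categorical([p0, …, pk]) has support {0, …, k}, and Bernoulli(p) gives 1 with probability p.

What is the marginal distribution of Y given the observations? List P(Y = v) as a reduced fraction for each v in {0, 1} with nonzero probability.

Enumerate traces; 2 have nonzero weight after conditioning:
  (Y=0, X=2, Z=0) weight 1/6
  (Y=1, X=1, Z=0) weight 1/8
Group by Y:
  weight(Y=0) = 1/6
  weight(Y=1) = 1/8
Total weight = 1/6 + 1/8 = 7/24
P(Y=0 | obs) = 1/6 / 7/24 = 4/7
P(Y=1 | obs) = 1/8 / 7/24 = 3/7

P(Y=0) = 4/7, P(Y=1) = 3/7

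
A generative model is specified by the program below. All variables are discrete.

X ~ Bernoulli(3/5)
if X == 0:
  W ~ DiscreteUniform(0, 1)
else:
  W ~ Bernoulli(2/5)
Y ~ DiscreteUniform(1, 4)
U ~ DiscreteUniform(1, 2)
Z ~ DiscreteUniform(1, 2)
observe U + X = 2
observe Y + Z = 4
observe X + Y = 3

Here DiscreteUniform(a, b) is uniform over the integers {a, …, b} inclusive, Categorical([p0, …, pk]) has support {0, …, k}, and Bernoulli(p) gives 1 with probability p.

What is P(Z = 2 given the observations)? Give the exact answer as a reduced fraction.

P(Z = 2 | obs) = 3/5

Enumerate traces; 4 have nonzero weight after conditioning:
  (X=0, W=0, Y=3, U=2, Z=1) weight 1/80
  (X=0, W=1, Y=3, U=2, Z=1) weight 1/80
  (X=1, W=0, Y=2, U=1, Z=2) weight 9/400
  (X=1, W=1, Y=2, U=1, Z=2) weight 3/200
Group by Z:
  weight(Z=1) = 1/40
  weight(Z=2) = 3/80
Total weight = 1/40 + 3/80 = 1/16
P(Z=1 | obs) = 1/40 / 1/16 = 2/5
P(Z=2 | obs) = 3/80 / 1/16 = 3/5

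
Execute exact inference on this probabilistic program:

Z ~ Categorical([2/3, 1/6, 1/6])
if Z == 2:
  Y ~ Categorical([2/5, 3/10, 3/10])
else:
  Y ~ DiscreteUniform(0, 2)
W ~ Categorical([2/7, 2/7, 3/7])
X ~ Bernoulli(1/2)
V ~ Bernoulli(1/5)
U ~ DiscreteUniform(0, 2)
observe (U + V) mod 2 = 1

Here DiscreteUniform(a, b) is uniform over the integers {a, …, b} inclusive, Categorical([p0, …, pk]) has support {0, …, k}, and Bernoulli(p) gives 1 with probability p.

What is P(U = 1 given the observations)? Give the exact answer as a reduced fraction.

P(U = 1 | obs) = 2/3

Enumerate traces; 162 have nonzero weight after conditioning:
  (Z=0, Y=0, W=0, X=0, V=0, U=1) weight 8/945
  (Z=0, Y=0, W=0, X=0, V=1, U=0) weight 2/945
  (Z=0, Y=0, W=0, X=0, V=1, U=2) weight 2/945
  (Z=0, Y=0, W=0, X=1, V=0, U=1) weight 8/945
  (Z=0, Y=0, W=0, X=1, V=1, U=0) weight 2/945
  (Z=0, Y=0, W=0, X=1, V=1, U=2) weight 2/945
  (Z=0, Y=0, W=1, X=0, V=0, U=1) weight 8/945
  (Z=0, Y=0, W=1, X=0, V=1, U=0) weight 2/945
  … 154 more
Group by U:
  weight(U=0) = 1/15
  weight(U=1) = 4/15
  weight(U=2) = 1/15
Total weight = 1/15 + 4/15 + 1/15 = 2/5
P(U=0 | obs) = 1/15 / 2/5 = 1/6
P(U=1 | obs) = 4/15 / 2/5 = 2/3
P(U=2 | obs) = 1/15 / 2/5 = 1/6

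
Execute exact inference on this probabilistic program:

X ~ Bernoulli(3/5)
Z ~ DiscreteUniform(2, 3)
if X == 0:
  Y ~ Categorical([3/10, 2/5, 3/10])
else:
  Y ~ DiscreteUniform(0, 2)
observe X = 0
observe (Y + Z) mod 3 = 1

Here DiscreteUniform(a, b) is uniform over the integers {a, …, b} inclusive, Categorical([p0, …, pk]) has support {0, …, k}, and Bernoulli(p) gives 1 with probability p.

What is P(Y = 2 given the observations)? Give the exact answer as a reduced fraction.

P(Y = 2 | obs) = 3/7

Enumerate traces; 2 have nonzero weight after conditioning:
  (X=0, Z=2, Y=2) weight 3/50
  (X=0, Z=3, Y=1) weight 2/25
Group by Y:
  weight(Y=1) = 2/25
  weight(Y=2) = 3/50
Total weight = 2/25 + 3/50 = 7/50
P(Y=1 | obs) = 2/25 / 7/50 = 4/7
P(Y=2 | obs) = 3/50 / 7/50 = 3/7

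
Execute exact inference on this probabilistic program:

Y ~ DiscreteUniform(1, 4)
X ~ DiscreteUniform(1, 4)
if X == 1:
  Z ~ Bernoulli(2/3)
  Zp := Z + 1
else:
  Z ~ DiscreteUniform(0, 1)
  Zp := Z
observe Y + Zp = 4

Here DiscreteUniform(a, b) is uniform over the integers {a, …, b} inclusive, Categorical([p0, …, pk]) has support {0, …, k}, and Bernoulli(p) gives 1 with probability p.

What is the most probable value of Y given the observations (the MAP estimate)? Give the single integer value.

argmax_v P(Y = v | obs) = 3

Enumerate traces; 8 have nonzero weight after conditioning:
  (Y=2, X=1, Z=1) weight 1/24
  (Y=3, X=1, Z=0) weight 1/48
  (Y=3, X=2, Z=1) weight 1/32
  (Y=3, X=3, Z=1) weight 1/32
  (Y=3, X=4, Z=1) weight 1/32
  (Y=4, X=2, Z=0) weight 1/32
  (Y=4, X=3, Z=0) weight 1/32
  (Y=4, X=4, Z=0) weight 1/32
Group by Y:
  weight(Y=2) = 1/24
  weight(Y=3) = 11/96
  weight(Y=4) = 3/32
Total weight = 1/24 + 11/96 + 3/32 = 1/4
P(Y=2 | obs) = 1/24 / 1/4 = 1/6
P(Y=3 | obs) = 11/96 / 1/4 = 11/24
P(Y=4 | obs) = 3/32 / 1/4 = 3/8
argmax = 3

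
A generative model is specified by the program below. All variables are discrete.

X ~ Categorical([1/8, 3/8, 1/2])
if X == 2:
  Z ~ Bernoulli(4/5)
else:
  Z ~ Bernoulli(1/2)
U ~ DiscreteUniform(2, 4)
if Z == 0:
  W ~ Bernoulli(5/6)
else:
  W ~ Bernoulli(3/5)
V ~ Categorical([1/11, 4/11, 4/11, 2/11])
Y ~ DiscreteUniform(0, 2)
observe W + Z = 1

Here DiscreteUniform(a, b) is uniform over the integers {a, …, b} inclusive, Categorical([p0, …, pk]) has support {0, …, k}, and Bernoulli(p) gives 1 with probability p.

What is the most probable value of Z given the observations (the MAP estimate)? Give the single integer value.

argmax_v P(Z = v | obs) = 0

Enumerate traces; 216 have nonzero weight after conditioning:
  (X=0, Z=0, U=2, W=1, V=0, Y=0) weight 5/9504
  (X=0, Z=0, U=2, W=1, V=0, Y=1) weight 5/9504
  (X=0, Z=0, U=2, W=1, V=0, Y=2) weight 5/9504
  (X=0, Z=0, U=2, W=1, V=1, Y=0) weight 5/2376
  (X=0, Z=0, U=2, W=1, V=1, Y=1) weight 5/2376
  (X=0, Z=0, U=2, W=1, V=1, Y=2) weight 5/2376
  (X=0, Z=0, U=2, W=1, V=2, Y=0) weight 5/2376
  (X=0, Z=0, U=2, W=1, V=2, Y=1) weight 5/2376
  (X=0, Z=1, U=2, W=0, V=0, Y=0) weight 1/3960
  … 207 more
Group by Z:
  weight(Z=0) = 7/24
  weight(Z=1) = 13/50
Total weight = 7/24 + 13/50 = 331/600
P(Z=0 | obs) = 7/24 / 331/600 = 175/331
P(Z=1 | obs) = 13/50 / 331/600 = 156/331
argmax = 0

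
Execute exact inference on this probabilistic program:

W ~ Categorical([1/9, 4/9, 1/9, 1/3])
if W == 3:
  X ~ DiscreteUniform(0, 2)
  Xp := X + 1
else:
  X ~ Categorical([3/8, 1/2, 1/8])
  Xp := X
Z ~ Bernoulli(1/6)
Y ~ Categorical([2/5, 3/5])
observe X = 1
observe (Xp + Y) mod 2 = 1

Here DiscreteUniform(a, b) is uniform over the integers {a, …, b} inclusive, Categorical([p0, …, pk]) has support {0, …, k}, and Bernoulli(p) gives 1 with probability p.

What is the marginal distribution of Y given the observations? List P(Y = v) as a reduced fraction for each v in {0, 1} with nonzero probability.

P(Y=0) = 2/3, P(Y=1) = 1/3

Enumerate traces; 8 have nonzero weight after conditioning:
  (W=0, X=1, Z=0, Y=0) weight 1/54
  (W=0, X=1, Z=1, Y=0) weight 1/270
  (W=1, X=1, Z=0, Y=0) weight 2/27
  (W=1, X=1, Z=1, Y=0) weight 2/135
  (W=2, X=1, Z=0, Y=0) weight 1/54
  (W=2, X=1, Z=1, Y=0) weight 1/270
  (W=3, X=1, Z=0, Y=1) weight 1/18
  (W=3, X=1, Z=1, Y=1) weight 1/90
Group by Y:
  weight(Y=0) = 2/15
  weight(Y=1) = 1/15
Total weight = 2/15 + 1/15 = 1/5
P(Y=0 | obs) = 2/15 / 1/5 = 2/3
P(Y=1 | obs) = 1/15 / 1/5 = 1/3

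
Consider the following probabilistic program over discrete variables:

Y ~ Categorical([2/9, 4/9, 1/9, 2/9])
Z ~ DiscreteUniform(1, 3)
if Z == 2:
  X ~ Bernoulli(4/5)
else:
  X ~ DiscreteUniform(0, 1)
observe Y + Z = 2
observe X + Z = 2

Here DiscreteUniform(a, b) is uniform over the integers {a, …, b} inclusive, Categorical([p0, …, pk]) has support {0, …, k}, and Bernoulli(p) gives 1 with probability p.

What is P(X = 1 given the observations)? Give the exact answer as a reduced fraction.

Enumerate traces; 2 have nonzero weight after conditioning:
  (Y=0, Z=2, X=0) weight 2/135
  (Y=1, Z=1, X=1) weight 2/27
Group by X:
  weight(X=0) = 2/135
  weight(X=1) = 2/27
Total weight = 2/135 + 2/27 = 4/45
P(X=0 | obs) = 2/135 / 4/45 = 1/6
P(X=1 | obs) = 2/27 / 4/45 = 5/6

P(X = 1 | obs) = 5/6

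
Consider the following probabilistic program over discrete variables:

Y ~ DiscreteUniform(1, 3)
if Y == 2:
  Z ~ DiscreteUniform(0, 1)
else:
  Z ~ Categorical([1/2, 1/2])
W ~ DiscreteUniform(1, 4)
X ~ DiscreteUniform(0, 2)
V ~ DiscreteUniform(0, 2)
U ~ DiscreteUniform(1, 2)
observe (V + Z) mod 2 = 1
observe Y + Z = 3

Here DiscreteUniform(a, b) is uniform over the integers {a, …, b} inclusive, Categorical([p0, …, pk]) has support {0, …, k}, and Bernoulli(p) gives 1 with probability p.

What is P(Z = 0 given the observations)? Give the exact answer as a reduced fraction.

Enumerate traces; 72 have nonzero weight after conditioning:
  (Y=2, Z=1, W=1, X=0, V=0, U=1) weight 1/432
  (Y=2, Z=1, W=1, X=0, V=0, U=2) weight 1/432
  (Y=2, Z=1, W=1, X=0, V=2, U=1) weight 1/432
  (Y=2, Z=1, W=1, X=0, V=2, U=2) weight 1/432
  (Y=2, Z=1, W=1, X=1, V=0, U=1) weight 1/432
  (Y=2, Z=1, W=1, X=1, V=0, U=2) weight 1/432
  (Y=2, Z=1, W=1, X=1, V=2, U=1) weight 1/432
  (Y=2, Z=1, W=1, X=1, V=2, U=2) weight 1/432
  (Y=3, Z=0, W=1, X=0, V=1, U=1) weight 1/432
  … 63 more
Group by Z:
  weight(Z=0) = 1/18
  weight(Z=1) = 1/9
Total weight = 1/18 + 1/9 = 1/6
P(Z=0 | obs) = 1/18 / 1/6 = 1/3
P(Z=1 | obs) = 1/9 / 1/6 = 2/3

P(Z = 0 | obs) = 1/3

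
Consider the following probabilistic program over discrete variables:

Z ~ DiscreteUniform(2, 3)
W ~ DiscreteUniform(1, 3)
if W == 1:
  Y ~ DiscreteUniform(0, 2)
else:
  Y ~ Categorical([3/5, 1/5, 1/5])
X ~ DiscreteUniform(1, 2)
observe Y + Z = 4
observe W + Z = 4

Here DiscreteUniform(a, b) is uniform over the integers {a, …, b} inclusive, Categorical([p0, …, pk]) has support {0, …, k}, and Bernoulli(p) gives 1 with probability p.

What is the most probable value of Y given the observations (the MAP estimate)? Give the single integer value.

Enumerate traces; 4 have nonzero weight after conditioning:
  (Z=2, W=2, Y=2, X=1) weight 1/60
  (Z=2, W=2, Y=2, X=2) weight 1/60
  (Z=3, W=1, Y=1, X=1) weight 1/36
  (Z=3, W=1, Y=1, X=2) weight 1/36
Group by Y:
  weight(Y=1) = 1/18
  weight(Y=2) = 1/30
Total weight = 1/18 + 1/30 = 4/45
P(Y=1 | obs) = 1/18 / 4/45 = 5/8
P(Y=2 | obs) = 1/30 / 4/45 = 3/8
argmax = 1

argmax_v P(Y = v | obs) = 1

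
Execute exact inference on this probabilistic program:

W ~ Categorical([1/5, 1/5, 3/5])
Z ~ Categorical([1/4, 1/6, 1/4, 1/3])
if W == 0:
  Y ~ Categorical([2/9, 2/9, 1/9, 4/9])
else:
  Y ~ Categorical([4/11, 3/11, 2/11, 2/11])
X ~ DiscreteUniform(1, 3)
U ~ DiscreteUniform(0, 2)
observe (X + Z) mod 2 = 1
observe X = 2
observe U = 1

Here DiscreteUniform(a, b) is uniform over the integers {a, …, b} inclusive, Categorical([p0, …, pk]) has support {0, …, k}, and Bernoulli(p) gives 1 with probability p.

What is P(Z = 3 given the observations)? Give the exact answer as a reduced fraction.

P(Z = 3 | obs) = 2/3

Enumerate traces; 24 have nonzero weight after conditioning:
  (W=0, Z=1, Y=0, X=2, U=1) weight 1/1215
  (W=0, Z=1, Y=1, X=2, U=1) weight 1/1215
  (W=0, Z=1, Y=2, X=2, U=1) weight 1/2430
  (W=0, Z=1, Y=3, X=2, U=1) weight 2/1215
  (W=0, Z=3, Y=0, X=2, U=1) weight 2/1215
  (W=0, Z=3, Y=1, X=2, U=1) weight 2/1215
  (W=0, Z=3, Y=2, X=2, U=1) weight 1/1215
  (W=0, Z=3, Y=3, X=2, U=1) weight 4/1215
  … 16 more
Group by Z:
  weight(Z=1) = 1/54
  weight(Z=3) = 1/27
Total weight = 1/54 + 1/27 = 1/18
P(Z=1 | obs) = 1/54 / 1/18 = 1/3
P(Z=3 | obs) = 1/27 / 1/18 = 2/3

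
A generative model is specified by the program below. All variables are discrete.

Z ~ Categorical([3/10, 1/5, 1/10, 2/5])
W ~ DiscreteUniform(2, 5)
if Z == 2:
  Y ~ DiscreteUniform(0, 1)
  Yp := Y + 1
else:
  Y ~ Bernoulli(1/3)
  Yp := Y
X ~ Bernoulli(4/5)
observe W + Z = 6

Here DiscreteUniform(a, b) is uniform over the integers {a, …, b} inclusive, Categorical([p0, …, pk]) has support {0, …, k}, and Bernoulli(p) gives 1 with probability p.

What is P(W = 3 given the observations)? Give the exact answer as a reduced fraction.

Enumerate traces; 12 have nonzero weight after conditioning:
  (Z=1, W=5, Y=0, X=0) weight 1/150
  (Z=1, W=5, Y=0, X=1) weight 2/75
  (Z=1, W=5, Y=1, X=0) weight 1/300
  (Z=1, W=5, Y=1, X=1) weight 1/75
  (Z=2, W=4, Y=0, X=0) weight 1/400
  (Z=2, W=4, Y=0, X=1) weight 1/100
  (Z=2, W=4, Y=1, X=0) weight 1/400
  (Z=2, W=4, Y=1, X=1) weight 1/100
  (Z=3, W=3, Y=0, X=0) weight 1/75
  … 3 more
Group by W:
  weight(W=3) = 1/10
  weight(W=4) = 1/40
  weight(W=5) = 1/20
Total weight = 1/10 + 1/40 + 1/20 = 7/40
P(W=3 | obs) = 1/10 / 7/40 = 4/7
P(W=4 | obs) = 1/40 / 7/40 = 1/7
P(W=5 | obs) = 1/20 / 7/40 = 2/7

P(W = 3 | obs) = 4/7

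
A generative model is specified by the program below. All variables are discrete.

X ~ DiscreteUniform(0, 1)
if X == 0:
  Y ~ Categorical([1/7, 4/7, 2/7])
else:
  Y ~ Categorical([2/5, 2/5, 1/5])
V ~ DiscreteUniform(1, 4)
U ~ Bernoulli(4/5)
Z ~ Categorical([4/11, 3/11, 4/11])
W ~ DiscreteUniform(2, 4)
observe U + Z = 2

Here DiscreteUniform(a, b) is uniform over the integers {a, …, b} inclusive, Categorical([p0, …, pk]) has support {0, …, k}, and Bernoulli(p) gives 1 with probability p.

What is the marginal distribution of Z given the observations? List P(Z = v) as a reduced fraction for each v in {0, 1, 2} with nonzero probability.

P(Z=1) = 3/4, P(Z=2) = 1/4

Enumerate traces; 144 have nonzero weight after conditioning:
  (X=0, Y=0, V=1, U=0, Z=2, W=2) weight 1/2310
  (X=0, Y=0, V=1, U=0, Z=2, W=3) weight 1/2310
  (X=0, Y=0, V=1, U=0, Z=2, W=4) weight 1/2310
  (X=0, Y=0, V=1, U=1, Z=1, W=2) weight 1/770
  (X=0, Y=0, V=1, U=1, Z=1, W=3) weight 1/770
  (X=0, Y=0, V=1, U=1, Z=1, W=4) weight 1/770
  (X=0, Y=0, V=2, U=0, Z=2, W=2) weight 1/2310
  (X=0, Y=0, V=2, U=0, Z=2, W=3) weight 1/2310
  … 136 more
Group by Z:
  weight(Z=1) = 12/55
  weight(Z=2) = 4/55
Total weight = 12/55 + 4/55 = 16/55
P(Z=1 | obs) = 12/55 / 16/55 = 3/4
P(Z=2 | obs) = 4/55 / 16/55 = 1/4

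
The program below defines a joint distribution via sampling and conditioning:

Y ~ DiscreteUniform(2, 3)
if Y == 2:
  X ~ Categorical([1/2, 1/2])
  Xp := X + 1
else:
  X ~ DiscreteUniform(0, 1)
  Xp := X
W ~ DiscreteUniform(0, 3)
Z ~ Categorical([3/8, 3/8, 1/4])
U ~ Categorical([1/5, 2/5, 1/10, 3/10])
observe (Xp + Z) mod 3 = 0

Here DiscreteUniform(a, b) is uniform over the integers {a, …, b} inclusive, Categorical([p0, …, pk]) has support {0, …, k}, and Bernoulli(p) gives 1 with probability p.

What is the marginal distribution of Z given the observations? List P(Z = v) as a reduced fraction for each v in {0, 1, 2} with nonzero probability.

Enumerate traces; 64 have nonzero weight after conditioning:
  (Y=2, X=0, W=0, Z=2, U=0) weight 1/320
  (Y=2, X=0, W=0, Z=2, U=1) weight 1/160
  (Y=2, X=0, W=0, Z=2, U=2) weight 1/640
  (Y=2, X=0, W=0, Z=2, U=3) weight 3/640
  (Y=2, X=0, W=1, Z=2, U=0) weight 1/320
  (Y=2, X=0, W=1, Z=2, U=1) weight 1/160
  (Y=2, X=0, W=1, Z=2, U=2) weight 1/640
  (Y=2, X=0, W=1, Z=2, U=3) weight 3/640
  (Y=2, X=1, W=0, Z=1, U=0) weight 3/640
  (Y=3, X=0, W=0, Z=0, U=0) weight 3/640
  … 54 more
Group by Z:
  weight(Z=0) = 3/32
  weight(Z=1) = 3/32
  weight(Z=2) = 1/8
Total weight = 3/32 + 3/32 + 1/8 = 5/16
P(Z=0 | obs) = 3/32 / 5/16 = 3/10
P(Z=1 | obs) = 3/32 / 5/16 = 3/10
P(Z=2 | obs) = 1/8 / 5/16 = 2/5

P(Z=0) = 3/10, P(Z=1) = 3/10, P(Z=2) = 2/5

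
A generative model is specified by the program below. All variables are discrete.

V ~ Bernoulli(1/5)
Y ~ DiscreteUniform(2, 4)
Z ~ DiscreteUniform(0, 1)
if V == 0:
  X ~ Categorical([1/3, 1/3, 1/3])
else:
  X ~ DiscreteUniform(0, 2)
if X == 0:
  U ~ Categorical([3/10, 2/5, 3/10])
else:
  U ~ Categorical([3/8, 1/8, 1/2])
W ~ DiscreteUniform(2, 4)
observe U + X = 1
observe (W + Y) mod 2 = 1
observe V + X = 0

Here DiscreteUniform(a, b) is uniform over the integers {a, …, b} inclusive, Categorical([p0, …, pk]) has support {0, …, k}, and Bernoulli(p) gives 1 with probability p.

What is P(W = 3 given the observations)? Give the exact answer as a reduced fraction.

Enumerate traces; 8 have nonzero weight after conditioning:
  (V=0, Y=2, Z=0, X=0, U=1, W=3) weight 4/675
  (V=0, Y=2, Z=1, X=0, U=1, W=3) weight 4/675
  (V=0, Y=3, Z=0, X=0, U=1, W=2) weight 4/675
  (V=0, Y=3, Z=0, X=0, U=1, W=4) weight 4/675
  (V=0, Y=3, Z=1, X=0, U=1, W=2) weight 4/675
  (V=0, Y=3, Z=1, X=0, U=1, W=4) weight 4/675
  (V=0, Y=4, Z=0, X=0, U=1, W=3) weight 4/675
  (V=0, Y=4, Z=1, X=0, U=1, W=3) weight 4/675
Group by W:
  weight(W=2) = 8/675
  weight(W=3) = 16/675
  weight(W=4) = 8/675
Total weight = 8/675 + 16/675 + 8/675 = 32/675
P(W=2 | obs) = 8/675 / 32/675 = 1/4
P(W=3 | obs) = 16/675 / 32/675 = 1/2
P(W=4 | obs) = 8/675 / 32/675 = 1/4

P(W = 3 | obs) = 1/2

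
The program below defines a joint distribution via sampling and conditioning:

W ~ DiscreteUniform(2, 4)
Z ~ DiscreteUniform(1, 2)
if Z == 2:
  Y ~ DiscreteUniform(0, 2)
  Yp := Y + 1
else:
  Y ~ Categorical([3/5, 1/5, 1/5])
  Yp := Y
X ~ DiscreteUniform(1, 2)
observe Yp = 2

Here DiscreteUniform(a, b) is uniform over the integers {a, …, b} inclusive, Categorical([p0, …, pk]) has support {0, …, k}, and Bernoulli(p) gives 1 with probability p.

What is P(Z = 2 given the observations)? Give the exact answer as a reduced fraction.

P(Z = 2 | obs) = 5/8

Enumerate traces; 12 have nonzero weight after conditioning:
  (W=2, Z=1, Y=2, X=1) weight 1/60
  (W=2, Z=1, Y=2, X=2) weight 1/60
  (W=2, Z=2, Y=1, X=1) weight 1/36
  (W=2, Z=2, Y=1, X=2) weight 1/36
  (W=3, Z=1, Y=2, X=1) weight 1/60
  (W=3, Z=1, Y=2, X=2) weight 1/60
  (W=3, Z=2, Y=1, X=1) weight 1/36
  (W=3, Z=2, Y=1, X=2) weight 1/36
  … 4 more
Group by Z:
  weight(Z=1) = 1/10
  weight(Z=2) = 1/6
Total weight = 1/10 + 1/6 = 4/15
P(Z=1 | obs) = 1/10 / 4/15 = 3/8
P(Z=2 | obs) = 1/6 / 4/15 = 5/8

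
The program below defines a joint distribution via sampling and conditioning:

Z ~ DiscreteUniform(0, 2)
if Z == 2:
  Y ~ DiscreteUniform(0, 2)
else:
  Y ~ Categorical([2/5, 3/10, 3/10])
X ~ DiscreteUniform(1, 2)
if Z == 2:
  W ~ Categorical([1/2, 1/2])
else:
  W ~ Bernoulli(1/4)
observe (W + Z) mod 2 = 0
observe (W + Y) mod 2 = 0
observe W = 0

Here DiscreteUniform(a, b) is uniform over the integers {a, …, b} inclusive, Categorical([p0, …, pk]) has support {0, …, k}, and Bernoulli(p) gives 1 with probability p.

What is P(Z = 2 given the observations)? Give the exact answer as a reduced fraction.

Enumerate traces; 8 have nonzero weight after conditioning:
  (Z=0, Y=0, X=1, W=0) weight 1/20
  (Z=0, Y=0, X=2, W=0) weight 1/20
  (Z=0, Y=2, X=1, W=0) weight 3/80
  (Z=0, Y=2, X=2, W=0) weight 3/80
  (Z=2, Y=0, X=1, W=0) weight 1/36
  (Z=2, Y=0, X=2, W=0) weight 1/36
  (Z=2, Y=2, X=1, W=0) weight 1/36
  (Z=2, Y=2, X=2, W=0) weight 1/36
Group by Z:
  weight(Z=0) = 7/40
  weight(Z=2) = 1/9
Total weight = 7/40 + 1/9 = 103/360
P(Z=0 | obs) = 7/40 / 103/360 = 63/103
P(Z=2 | obs) = 1/9 / 103/360 = 40/103

P(Z = 2 | obs) = 40/103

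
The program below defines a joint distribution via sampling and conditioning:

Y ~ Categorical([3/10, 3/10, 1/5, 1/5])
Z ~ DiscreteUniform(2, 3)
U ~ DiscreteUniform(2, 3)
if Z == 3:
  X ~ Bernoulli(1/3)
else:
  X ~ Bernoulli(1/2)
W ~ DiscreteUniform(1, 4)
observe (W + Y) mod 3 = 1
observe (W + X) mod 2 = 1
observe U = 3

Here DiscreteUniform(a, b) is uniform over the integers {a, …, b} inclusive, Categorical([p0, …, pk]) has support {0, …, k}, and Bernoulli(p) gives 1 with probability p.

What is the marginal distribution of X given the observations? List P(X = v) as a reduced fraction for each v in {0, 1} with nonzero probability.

P(X=0) = 8/13, P(X=1) = 5/13

Enumerate traces; 12 have nonzero weight after conditioning:
  (Y=0, Z=2, U=3, X=0, W=1) weight 3/320
  (Y=0, Z=2, U=3, X=1, W=4) weight 3/320
  (Y=0, Z=3, U=3, X=0, W=1) weight 1/80
  (Y=0, Z=3, U=3, X=1, W=4) weight 1/160
  (Y=1, Z=2, U=3, X=0, W=3) weight 3/320
  (Y=1, Z=3, U=3, X=0, W=3) weight 1/80
  (Y=2, Z=2, U=3, X=1, W=2) weight 1/160
  (Y=2, Z=3, U=3, X=1, W=2) weight 1/240
  … 4 more
Group by X:
  weight(X=0) = 7/120
  weight(X=1) = 7/192
Total weight = 7/120 + 7/192 = 91/960
P(X=0 | obs) = 7/120 / 91/960 = 8/13
P(X=1 | obs) = 7/192 / 91/960 = 5/13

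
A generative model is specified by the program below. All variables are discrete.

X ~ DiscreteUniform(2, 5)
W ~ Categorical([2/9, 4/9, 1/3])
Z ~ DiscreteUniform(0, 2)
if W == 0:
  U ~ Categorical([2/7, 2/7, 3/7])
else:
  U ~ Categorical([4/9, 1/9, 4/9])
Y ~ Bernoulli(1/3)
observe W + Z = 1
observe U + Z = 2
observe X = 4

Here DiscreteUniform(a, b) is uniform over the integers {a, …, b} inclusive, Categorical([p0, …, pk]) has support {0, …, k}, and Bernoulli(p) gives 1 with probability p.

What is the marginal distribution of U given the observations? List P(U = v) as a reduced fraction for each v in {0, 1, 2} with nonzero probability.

Enumerate traces; 4 have nonzero weight after conditioning:
  (X=4, W=0, Z=1, U=1, Y=0) weight 2/567
  (X=4, W=0, Z=1, U=1, Y=1) weight 1/567
  (X=4, W=1, Z=0, U=2, Y=0) weight 8/729
  (X=4, W=1, Z=0, U=2, Y=1) weight 4/729
Group by U:
  weight(U=1) = 1/189
  weight(U=2) = 4/243
Total weight = 1/189 + 4/243 = 37/1701
P(U=1 | obs) = 1/189 / 37/1701 = 9/37
P(U=2 | obs) = 4/243 / 37/1701 = 28/37

P(U=1) = 9/37, P(U=2) = 28/37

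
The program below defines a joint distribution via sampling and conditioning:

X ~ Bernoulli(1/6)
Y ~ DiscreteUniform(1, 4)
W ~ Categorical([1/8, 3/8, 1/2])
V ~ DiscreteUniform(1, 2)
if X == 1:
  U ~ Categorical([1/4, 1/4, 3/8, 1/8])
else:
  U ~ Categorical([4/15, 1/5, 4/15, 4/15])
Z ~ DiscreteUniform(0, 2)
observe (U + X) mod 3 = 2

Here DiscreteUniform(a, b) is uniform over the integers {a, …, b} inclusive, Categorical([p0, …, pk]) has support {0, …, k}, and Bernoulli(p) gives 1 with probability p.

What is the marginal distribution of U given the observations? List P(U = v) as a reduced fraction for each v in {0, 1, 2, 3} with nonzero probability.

Enumerate traces; 144 have nonzero weight after conditioning:
  (X=0, Y=1, W=0, V=1, U=2, Z=0) weight 1/864
  (X=0, Y=1, W=0, V=1, U=2, Z=1) weight 1/864
  (X=0, Y=1, W=0, V=1, U=2, Z=2) weight 1/864
  (X=0, Y=1, W=0, V=2, U=2, Z=0) weight 1/864
  (X=0, Y=1, W=0, V=2, U=2, Z=1) weight 1/864
  (X=0, Y=1, W=0, V=2, U=2, Z=2) weight 1/864
  (X=0, Y=1, W=1, V=1, U=2, Z=0) weight 1/288
  (X=0, Y=1, W=1, V=1, U=2, Z=1) weight 1/288
  (X=1, Y=1, W=0, V=1, U=1, Z=0) weight 1/4608
  … 135 more
Group by U:
  weight(U=1) = 1/24
  weight(U=2) = 2/9
Total weight = 1/24 + 2/9 = 19/72
P(U=1 | obs) = 1/24 / 19/72 = 3/19
P(U=2 | obs) = 2/9 / 19/72 = 16/19

P(U=1) = 3/19, P(U=2) = 16/19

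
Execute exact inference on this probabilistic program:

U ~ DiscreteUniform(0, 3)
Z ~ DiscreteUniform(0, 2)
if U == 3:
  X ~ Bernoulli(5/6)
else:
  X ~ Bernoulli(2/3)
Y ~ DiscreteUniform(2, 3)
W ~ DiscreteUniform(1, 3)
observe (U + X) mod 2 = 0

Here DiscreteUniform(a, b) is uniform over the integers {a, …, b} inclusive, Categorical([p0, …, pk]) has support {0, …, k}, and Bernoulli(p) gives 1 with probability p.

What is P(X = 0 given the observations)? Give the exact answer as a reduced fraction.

P(X = 0 | obs) = 4/13

Enumerate traces; 72 have nonzero weight after conditioning:
  (U=0, Z=0, X=0, Y=2, W=1) weight 1/216
  (U=0, Z=0, X=0, Y=2, W=2) weight 1/216
  (U=0, Z=0, X=0, Y=2, W=3) weight 1/216
  (U=0, Z=0, X=0, Y=3, W=1) weight 1/216
  (U=0, Z=0, X=0, Y=3, W=2) weight 1/216
  (U=0, Z=0, X=0, Y=3, W=3) weight 1/216
  (U=0, Z=1, X=0, Y=2, W=1) weight 1/216
  (U=0, Z=1, X=0, Y=2, W=2) weight 1/216
  (U=1, Z=0, X=1, Y=2, W=1) weight 1/108
  … 63 more
Group by X:
  weight(X=0) = 1/6
  weight(X=1) = 3/8
Total weight = 1/6 + 3/8 = 13/24
P(X=0 | obs) = 1/6 / 13/24 = 4/13
P(X=1 | obs) = 3/8 / 13/24 = 9/13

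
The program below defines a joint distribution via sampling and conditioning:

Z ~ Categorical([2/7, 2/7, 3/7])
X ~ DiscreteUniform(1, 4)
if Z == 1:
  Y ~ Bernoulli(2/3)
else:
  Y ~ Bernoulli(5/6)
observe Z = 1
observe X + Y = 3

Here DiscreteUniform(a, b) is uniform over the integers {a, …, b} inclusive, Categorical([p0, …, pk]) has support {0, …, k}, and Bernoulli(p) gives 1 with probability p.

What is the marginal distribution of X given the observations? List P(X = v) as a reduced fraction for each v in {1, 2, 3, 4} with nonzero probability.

P(X=2) = 2/3, P(X=3) = 1/3

Enumerate traces; 2 have nonzero weight after conditioning:
  (Z=1, X=2, Y=1) weight 1/21
  (Z=1, X=3, Y=0) weight 1/42
Group by X:
  weight(X=2) = 1/21
  weight(X=3) = 1/42
Total weight = 1/21 + 1/42 = 1/14
P(X=2 | obs) = 1/21 / 1/14 = 2/3
P(X=3 | obs) = 1/42 / 1/14 = 1/3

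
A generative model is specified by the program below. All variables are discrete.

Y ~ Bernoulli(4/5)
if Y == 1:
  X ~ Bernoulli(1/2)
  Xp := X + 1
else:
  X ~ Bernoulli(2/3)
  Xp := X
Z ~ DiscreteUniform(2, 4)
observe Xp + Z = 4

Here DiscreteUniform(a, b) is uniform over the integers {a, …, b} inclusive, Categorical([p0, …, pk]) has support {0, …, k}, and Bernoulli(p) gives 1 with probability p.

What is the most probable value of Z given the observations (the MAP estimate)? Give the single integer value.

argmax_v P(Z = v | obs) = 3

Enumerate traces; 4 have nonzero weight after conditioning:
  (Y=0, X=0, Z=4) weight 1/45
  (Y=0, X=1, Z=3) weight 2/45
  (Y=1, X=0, Z=3) weight 2/15
  (Y=1, X=1, Z=2) weight 2/15
Group by Z:
  weight(Z=2) = 2/15
  weight(Z=3) = 8/45
  weight(Z=4) = 1/45
Total weight = 2/15 + 8/45 + 1/45 = 1/3
P(Z=2 | obs) = 2/15 / 1/3 = 2/5
P(Z=3 | obs) = 8/45 / 1/3 = 8/15
P(Z=4 | obs) = 1/45 / 1/3 = 1/15
argmax = 3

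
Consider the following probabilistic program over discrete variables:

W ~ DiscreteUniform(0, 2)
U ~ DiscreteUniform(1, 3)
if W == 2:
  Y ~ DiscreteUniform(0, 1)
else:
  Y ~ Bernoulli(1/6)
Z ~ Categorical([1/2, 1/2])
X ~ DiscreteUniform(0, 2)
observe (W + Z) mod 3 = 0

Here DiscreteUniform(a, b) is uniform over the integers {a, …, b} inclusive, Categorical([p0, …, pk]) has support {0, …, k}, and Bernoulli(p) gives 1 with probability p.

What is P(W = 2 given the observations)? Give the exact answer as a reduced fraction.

Enumerate traces; 36 have nonzero weight after conditioning:
  (W=0, U=1, Y=0, Z=0, X=0) weight 5/324
  (W=0, U=1, Y=0, Z=0, X=1) weight 5/324
  (W=0, U=1, Y=0, Z=0, X=2) weight 5/324
  (W=0, U=1, Y=1, Z=0, X=0) weight 1/324
  (W=0, U=1, Y=1, Z=0, X=1) weight 1/324
  (W=0, U=1, Y=1, Z=0, X=2) weight 1/324
  (W=0, U=2, Y=0, Z=0, X=0) weight 5/324
  (W=0, U=2, Y=0, Z=0, X=1) weight 5/324
  (W=2, U=1, Y=0, Z=1, X=0) weight 1/108
  … 27 more
Group by W:
  weight(W=0) = 1/6
  weight(W=2) = 1/6
Total weight = 1/6 + 1/6 = 1/3
P(W=0 | obs) = 1/6 / 1/3 = 1/2
P(W=2 | obs) = 1/6 / 1/3 = 1/2

P(W = 2 | obs) = 1/2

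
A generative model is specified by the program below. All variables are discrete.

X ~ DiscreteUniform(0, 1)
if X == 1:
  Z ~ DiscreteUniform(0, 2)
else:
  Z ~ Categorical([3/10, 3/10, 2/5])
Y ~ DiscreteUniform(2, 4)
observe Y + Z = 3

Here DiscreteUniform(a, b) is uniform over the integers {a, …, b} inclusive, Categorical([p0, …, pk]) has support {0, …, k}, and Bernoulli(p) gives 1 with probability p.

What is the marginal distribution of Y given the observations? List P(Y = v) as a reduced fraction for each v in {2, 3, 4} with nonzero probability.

P(Y=2) = 1/2, P(Y=3) = 1/2

Enumerate traces; 4 have nonzero weight after conditioning:
  (X=0, Z=0, Y=3) weight 1/20
  (X=0, Z=1, Y=2) weight 1/20
  (X=1, Z=0, Y=3) weight 1/18
  (X=1, Z=1, Y=2) weight 1/18
Group by Y:
  weight(Y=2) = 19/180
  weight(Y=3) = 19/180
Total weight = 19/180 + 19/180 = 19/90
P(Y=2 | obs) = 19/180 / 19/90 = 1/2
P(Y=3 | obs) = 19/180 / 19/90 = 1/2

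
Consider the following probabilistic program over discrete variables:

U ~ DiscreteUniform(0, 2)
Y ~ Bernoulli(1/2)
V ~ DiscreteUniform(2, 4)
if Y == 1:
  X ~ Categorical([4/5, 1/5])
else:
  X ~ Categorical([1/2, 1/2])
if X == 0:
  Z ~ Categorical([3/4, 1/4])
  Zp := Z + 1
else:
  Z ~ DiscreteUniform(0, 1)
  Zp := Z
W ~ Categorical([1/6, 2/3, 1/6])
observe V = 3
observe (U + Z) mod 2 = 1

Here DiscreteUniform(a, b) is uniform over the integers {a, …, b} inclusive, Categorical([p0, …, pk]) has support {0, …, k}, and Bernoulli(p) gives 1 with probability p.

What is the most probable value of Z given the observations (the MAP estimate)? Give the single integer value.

argmax_v P(Z = v | obs) = 1

Enumerate traces; 36 have nonzero weight after conditioning:
  (U=0, Y=0, V=3, X=0, Z=1, W=0) weight 1/864
  (U=0, Y=0, V=3, X=0, Z=1, W=1) weight 1/216
  (U=0, Y=0, V=3, X=0, Z=1, W=2) weight 1/864
  (U=0, Y=0, V=3, X=1, Z=1, W=0) weight 1/432
  (U=0, Y=0, V=3, X=1, Z=1, W=1) weight 1/108
  (U=0, Y=0, V=3, X=1, Z=1, W=2) weight 1/432
  (U=0, Y=1, V=3, X=0, Z=1, W=0) weight 1/540
  (U=0, Y=1, V=3, X=0, Z=1, W=1) weight 1/135
  (U=1, Y=0, V=3, X=0, Z=0, W=0) weight 1/288
  … 27 more
Group by Z:
  weight(Z=0) = 53/720
  weight(Z=1) = 3/40
Total weight = 53/720 + 3/40 = 107/720
P(Z=0 | obs) = 53/720 / 107/720 = 53/107
P(Z=1 | obs) = 3/40 / 107/720 = 54/107
argmax = 1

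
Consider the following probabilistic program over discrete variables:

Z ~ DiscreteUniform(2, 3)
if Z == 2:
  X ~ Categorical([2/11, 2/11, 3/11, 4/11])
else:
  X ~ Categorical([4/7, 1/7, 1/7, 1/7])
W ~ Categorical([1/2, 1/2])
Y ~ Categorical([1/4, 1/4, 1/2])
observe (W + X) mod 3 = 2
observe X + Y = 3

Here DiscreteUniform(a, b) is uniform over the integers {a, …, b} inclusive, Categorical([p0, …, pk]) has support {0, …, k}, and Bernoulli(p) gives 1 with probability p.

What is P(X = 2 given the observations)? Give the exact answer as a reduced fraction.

P(X = 2 | obs) = 16/41

Enumerate traces; 4 have nonzero weight after conditioning:
  (Z=2, X=1, W=1, Y=2) weight 1/44
  (Z=2, X=2, W=0, Y=1) weight 3/176
  (Z=3, X=1, W=1, Y=2) weight 1/56
  (Z=3, X=2, W=0, Y=1) weight 1/112
Group by X:
  weight(X=1) = 25/616
  weight(X=2) = 2/77
Total weight = 25/616 + 2/77 = 41/616
P(X=1 | obs) = 25/616 / 41/616 = 25/41
P(X=2 | obs) = 2/77 / 41/616 = 16/41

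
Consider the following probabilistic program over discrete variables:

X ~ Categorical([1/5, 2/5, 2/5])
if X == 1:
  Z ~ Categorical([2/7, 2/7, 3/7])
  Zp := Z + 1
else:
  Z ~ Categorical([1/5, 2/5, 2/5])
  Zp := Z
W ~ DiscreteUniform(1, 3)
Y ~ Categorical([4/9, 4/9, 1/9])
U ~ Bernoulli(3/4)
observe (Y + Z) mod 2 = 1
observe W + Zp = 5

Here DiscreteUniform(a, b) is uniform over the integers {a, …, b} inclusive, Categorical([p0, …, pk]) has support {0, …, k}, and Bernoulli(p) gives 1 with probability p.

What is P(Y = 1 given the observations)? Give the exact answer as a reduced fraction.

Enumerate traces; 10 have nonzero weight after conditioning:
  (X=0, Z=2, W=3, Y=1, U=0) weight 2/675
  (X=0, Z=2, W=3, Y=1, U=1) weight 2/225
  (X=1, Z=1, W=3, Y=0, U=0) weight 4/945
  (X=1, Z=1, W=3, Y=0, U=1) weight 4/315
  (X=1, Z=1, W=3, Y=2, U=0) weight 1/945
  (X=1, Z=1, W=3, Y=2, U=1) weight 1/315
  (X=1, Z=2, W=2, Y=1, U=0) weight 2/315
  (X=1, Z=2, W=2, Y=1, U=1) weight 2/105
  … 2 more
Group by Y:
  weight(Y=0) = 16/945
  weight(Y=1) = 32/525
  weight(Y=2) = 4/945
Total weight = 16/945 + 32/525 + 4/945 = 388/4725
P(Y=0 | obs) = 16/945 / 388/4725 = 20/97
P(Y=1 | obs) = 32/525 / 388/4725 = 72/97
P(Y=2 | obs) = 4/945 / 388/4725 = 5/97

P(Y = 1 | obs) = 72/97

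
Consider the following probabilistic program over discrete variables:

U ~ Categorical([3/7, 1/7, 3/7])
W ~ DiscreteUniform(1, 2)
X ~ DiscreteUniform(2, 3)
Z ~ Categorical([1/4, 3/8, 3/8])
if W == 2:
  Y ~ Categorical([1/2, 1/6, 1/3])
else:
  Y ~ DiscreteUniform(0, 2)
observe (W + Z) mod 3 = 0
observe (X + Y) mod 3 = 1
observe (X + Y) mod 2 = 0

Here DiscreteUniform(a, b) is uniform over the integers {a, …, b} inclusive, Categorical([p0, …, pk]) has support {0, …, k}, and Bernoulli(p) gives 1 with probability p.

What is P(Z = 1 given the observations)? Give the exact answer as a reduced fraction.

Enumerate traces; 12 have nonzero weight after conditioning:
  (U=0, W=1, X=2, Z=2, Y=2) weight 3/224
  (U=0, W=1, X=3, Z=2, Y=1) weight 3/224
  (U=0, W=2, X=2, Z=1, Y=2) weight 3/224
  (U=0, W=2, X=3, Z=1, Y=1) weight 3/448
  (U=1, W=1, X=2, Z=2, Y=2) weight 1/224
  (U=1, W=1, X=3, Z=2, Y=1) weight 1/224
  (U=1, W=2, X=2, Z=1, Y=2) weight 1/224
  (U=1, W=2, X=3, Z=1, Y=1) weight 1/448
  … 4 more
Group by Z:
  weight(Z=1) = 3/64
  weight(Z=2) = 1/16
Total weight = 3/64 + 1/16 = 7/64
P(Z=1 | obs) = 3/64 / 7/64 = 3/7
P(Z=2 | obs) = 1/16 / 7/64 = 4/7

P(Z = 1 | obs) = 3/7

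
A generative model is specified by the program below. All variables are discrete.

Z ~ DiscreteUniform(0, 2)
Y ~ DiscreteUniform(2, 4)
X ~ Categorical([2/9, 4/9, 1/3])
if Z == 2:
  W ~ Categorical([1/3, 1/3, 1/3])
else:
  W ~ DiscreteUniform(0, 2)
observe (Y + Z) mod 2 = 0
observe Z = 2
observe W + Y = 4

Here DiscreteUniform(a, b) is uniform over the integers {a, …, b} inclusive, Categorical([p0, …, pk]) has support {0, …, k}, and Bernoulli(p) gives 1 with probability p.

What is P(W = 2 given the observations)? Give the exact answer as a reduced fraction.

Enumerate traces; 6 have nonzero weight after conditioning:
  (Z=2, Y=2, X=0, W=2) weight 2/243
  (Z=2, Y=2, X=1, W=2) weight 4/243
  (Z=2, Y=2, X=2, W=2) weight 1/81
  (Z=2, Y=4, X=0, W=0) weight 2/243
  (Z=2, Y=4, X=1, W=0) weight 4/243
  (Z=2, Y=4, X=2, W=0) weight 1/81
Group by W:
  weight(W=0) = 1/27
  weight(W=2) = 1/27
Total weight = 1/27 + 1/27 = 2/27
P(W=0 | obs) = 1/27 / 2/27 = 1/2
P(W=2 | obs) = 1/27 / 2/27 = 1/2

P(W = 2 | obs) = 1/2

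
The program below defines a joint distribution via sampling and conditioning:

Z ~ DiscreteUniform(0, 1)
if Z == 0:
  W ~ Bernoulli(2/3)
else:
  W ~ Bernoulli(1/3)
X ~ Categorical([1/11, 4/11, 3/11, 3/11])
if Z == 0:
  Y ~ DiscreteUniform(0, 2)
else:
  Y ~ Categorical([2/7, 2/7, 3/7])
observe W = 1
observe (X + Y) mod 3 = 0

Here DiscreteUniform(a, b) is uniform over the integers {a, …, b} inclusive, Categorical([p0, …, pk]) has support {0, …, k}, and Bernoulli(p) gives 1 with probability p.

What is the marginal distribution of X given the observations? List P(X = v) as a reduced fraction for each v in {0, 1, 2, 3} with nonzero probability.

Enumerate traces; 8 have nonzero weight after conditioning:
  (Z=0, W=1, X=0, Y=0) weight 1/99
  (Z=0, W=1, X=1, Y=2) weight 4/99
  (Z=0, W=1, X=2, Y=1) weight 1/33
  (Z=0, W=1, X=3, Y=0) weight 1/33
  (Z=1, W=1, X=0, Y=0) weight 1/231
  (Z=1, W=1, X=1, Y=2) weight 2/77
  (Z=1, W=1, X=2, Y=1) weight 1/77
  (Z=1, W=1, X=3, Y=0) weight 1/77
Group by X:
  weight(X=0) = 10/693
  weight(X=1) = 46/693
  weight(X=2) = 10/231
  weight(X=3) = 10/231
Total weight = 10/693 + 46/693 + 10/231 + 10/231 = 116/693
P(X=0 | obs) = 10/693 / 116/693 = 5/58
P(X=1 | obs) = 46/693 / 116/693 = 23/58
P(X=2 | obs) = 10/231 / 116/693 = 15/58
P(X=3 | obs) = 10/231 / 116/693 = 15/58

P(X=0) = 5/58, P(X=1) = 23/58, P(X=2) = 15/58, P(X=3) = 15/58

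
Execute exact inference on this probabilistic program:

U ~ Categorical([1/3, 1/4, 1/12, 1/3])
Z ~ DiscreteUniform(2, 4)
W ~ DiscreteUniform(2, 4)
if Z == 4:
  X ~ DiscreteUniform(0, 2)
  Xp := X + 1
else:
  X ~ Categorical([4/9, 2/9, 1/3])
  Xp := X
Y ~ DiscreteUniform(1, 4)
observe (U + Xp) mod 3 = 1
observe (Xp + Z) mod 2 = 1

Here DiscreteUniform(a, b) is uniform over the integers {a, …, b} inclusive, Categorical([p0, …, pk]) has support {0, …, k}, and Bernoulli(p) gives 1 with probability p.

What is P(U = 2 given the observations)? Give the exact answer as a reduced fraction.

Enumerate traces; 84 have nonzero weight after conditioning:
  (U=0, Z=2, W=2, X=1, Y=1) weight 1/486
  (U=0, Z=2, W=2, X=1, Y=2) weight 1/486
  (U=0, Z=2, W=2, X=1, Y=3) weight 1/486
  (U=0, Z=2, W=2, X=1, Y=4) weight 1/486
  (U=0, Z=2, W=3, X=1, Y=1) weight 1/486
  (U=0, Z=2, W=3, X=1, Y=2) weight 1/486
  (U=0, Z=2, W=3, X=1, Y=3) weight 1/486
  (U=0, Z=2, W=3, X=1, Y=4) weight 1/486
  (U=1, Z=3, W=2, X=0, Y=1) weight 1/324
  (U=2, Z=3, W=2, X=2, Y=1) weight 1/1296
  … 74 more
Group by U:
  weight(U=0) = 5/81
  weight(U=1) = 7/108
  weight(U=2) = 1/108
  weight(U=3) = 5/81
Total weight = 5/81 + 7/108 + 1/108 + 5/81 = 16/81
P(U=0 | obs) = 5/81 / 16/81 = 5/16
P(U=1 | obs) = 7/108 / 16/81 = 21/64
P(U=2 | obs) = 1/108 / 16/81 = 3/64
P(U=3 | obs) = 5/81 / 16/81 = 5/16

P(U = 2 | obs) = 3/64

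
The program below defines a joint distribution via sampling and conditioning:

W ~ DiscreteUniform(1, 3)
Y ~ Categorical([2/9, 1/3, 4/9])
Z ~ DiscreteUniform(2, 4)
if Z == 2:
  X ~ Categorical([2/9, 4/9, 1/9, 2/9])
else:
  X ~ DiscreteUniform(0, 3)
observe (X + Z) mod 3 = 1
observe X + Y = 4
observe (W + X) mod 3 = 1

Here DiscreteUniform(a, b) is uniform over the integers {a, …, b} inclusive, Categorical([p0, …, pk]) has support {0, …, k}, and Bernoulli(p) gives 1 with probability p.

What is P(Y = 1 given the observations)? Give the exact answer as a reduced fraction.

Enumerate traces; 2 have nonzero weight after conditioning:
  (W=1, Y=1, Z=4, X=3) weight 1/108
  (W=2, Y=2, Z=2, X=2) weight 4/729
Group by Y:
  weight(Y=1) = 1/108
  weight(Y=2) = 4/729
Total weight = 1/108 + 4/729 = 43/2916
P(Y=1 | obs) = 1/108 / 43/2916 = 27/43
P(Y=2 | obs) = 4/729 / 43/2916 = 16/43

P(Y = 1 | obs) = 27/43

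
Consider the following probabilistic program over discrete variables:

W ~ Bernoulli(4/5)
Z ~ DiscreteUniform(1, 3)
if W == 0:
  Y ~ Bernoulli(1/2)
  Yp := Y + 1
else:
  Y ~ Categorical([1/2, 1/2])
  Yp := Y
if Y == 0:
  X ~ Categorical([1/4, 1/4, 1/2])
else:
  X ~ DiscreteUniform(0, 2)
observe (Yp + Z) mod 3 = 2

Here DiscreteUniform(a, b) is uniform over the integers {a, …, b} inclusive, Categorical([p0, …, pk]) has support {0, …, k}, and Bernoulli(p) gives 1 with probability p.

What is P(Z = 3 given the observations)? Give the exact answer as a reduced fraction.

P(Z = 3 | obs) = 1/10

Enumerate traces; 12 have nonzero weight after conditioning:
  (W=0, Z=1, Y=0, X=0) weight 1/120
  (W=0, Z=1, Y=0, X=1) weight 1/120
  (W=0, Z=1, Y=0, X=2) weight 1/60
  (W=0, Z=3, Y=1, X=0) weight 1/90
  (W=0, Z=3, Y=1, X=1) weight 1/90
  (W=0, Z=3, Y=1, X=2) weight 1/90
  (W=1, Z=1, Y=1, X=0) weight 2/45
  (W=1, Z=1, Y=1, X=1) weight 2/45
  (W=1, Z=2, Y=0, X=0) weight 1/30
  … 3 more
Group by Z:
  weight(Z=1) = 1/6
  weight(Z=2) = 2/15
  weight(Z=3) = 1/30
Total weight = 1/6 + 2/15 + 1/30 = 1/3
P(Z=1 | obs) = 1/6 / 1/3 = 1/2
P(Z=2 | obs) = 2/15 / 1/3 = 2/5
P(Z=3 | obs) = 1/30 / 1/3 = 1/10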